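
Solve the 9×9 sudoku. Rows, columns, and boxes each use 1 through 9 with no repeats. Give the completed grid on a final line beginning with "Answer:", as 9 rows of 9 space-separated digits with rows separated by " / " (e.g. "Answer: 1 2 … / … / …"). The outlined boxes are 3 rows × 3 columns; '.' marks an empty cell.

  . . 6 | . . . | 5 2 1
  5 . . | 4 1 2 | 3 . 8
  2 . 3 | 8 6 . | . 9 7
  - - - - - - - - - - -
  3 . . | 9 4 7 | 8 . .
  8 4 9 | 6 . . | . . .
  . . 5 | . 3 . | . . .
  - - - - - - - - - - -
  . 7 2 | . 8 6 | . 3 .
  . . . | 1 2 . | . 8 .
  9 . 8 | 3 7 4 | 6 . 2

Step 1. [r6c8∈{1,4,6,7}] r6c8 is the only open cell in col 8 admitting 4, so r6c8=4.
Step 2. [r8c7∈{4,7,9}] r8c7 is the only open cell in row 8 admitting 7 ⇒ r8c7=7.
Step 3. [r4c3∈{1}] r4c3 has the single candidate 1, so r4c3=1.
Step 4. [r8c6∈{5,9}] across box 8, 9 lands solely at r8c6, so r8c6=9.
Step 5. [r7c1∈{1,4}] col 1 places 1 nowhere but r7c1. So r7c1=1.
Step 6. [r5c5∈{5}] r5c5 is down to just 5 ⇒ r5c5=5.
Step 7. [r5c6∈{1}] r5c6 has the single candidate 1, so r5c6=1.
Step 8. [r8c2∈{3,5,6}] in row 8, 3 fits only at r8c2 ⇒ r8c2=3.
Step 9. [r8c9∈{4,5}] in row 8, 5 fits only at r8c9, so r8c9=5.
Step 10. [r4c9∈{6}] r4c9 is down to just 6 ⇒ r4c9=6.
Step 11. [r7c9∈{4,9}] across col 9, 4 lands solely at r7c9. So r7c9=4.
Step 12. [r6c1∈{6,7}] across row 6, 7 lands solely at r6c1. So r6c1=7.
Step 13. [r6c7∈{1,2,9}] in row 6, 1 fits only at r6c7, so r6c7=1.
Step 14. [r1c2∈{8,9}] in row 1, 8 fits only at r1c2. So r1c2=8.
Step 15. [r4c2∈{2}] r4c2 is down to just 2 ⇒ r4c2=2.
Step 16. [r8c3∈{4}] r8c3 is down to just 4 ⇒ r8c3=4.
Step 17. [r1c5∈{9}] r1c5 has the single candidate 9 ⇒ r1c5=9.
Step 18. [r9c8∈{1}] only 1 remains possible at r9c8, so r9c8=1.
Step 19. [r6c6∈{8}] only 8 remains possible at r6c6 ⇒ r6c6=8.
Step 20. [r1c4∈{7}] r1c4's peers cover all but 7. So r1c4=7.
Step 21. [r7c7∈{9}] r7c7 is down to just 9. So r7c7=9.
Step 22. [r5c8∈{7}] r5c8's peers cover all but 7, so r5c8=7.
Step 23. [r4c8∈{5}] r4c8 is down to just 5, so r4c8=5.
Step 24. [r2c8∈{6}] nothing but 6 survives at r2c8. So r2c8=6.
Step 25. [r3c6∈{5}] only 5 remains possible at r3c6, so r3c6=5.
Step 26. [r8c1∈{6}] r8c1 is down to just 6 ⇒ r8c1=6.
Step 27. [r6c2∈{6}] r6c2's peers cover all but 6 ⇒ r6c2=6.
Step 28. [r7c4∈{5}] r7c4's peers cover all but 5, so r7c4=5.
Step 29. [r6c9∈{9}] nothing but 9 survives at r6c9 ⇒ r6c9=9.
Step 30. [r6c4∈{2}] r6c4 is down to just 2. So r6c4=2.
Step 31. [r9c2∈{5}] only 5 remains possible at r9c2, so r9c2=5.
Step 32. [r2c2∈{9}] r2c2's peers cover all but 9, so r2c2=9.
Step 33. [r5c9∈{3}] only 3 remains possible at r5c9, so r5c9=3.
Step 34. [r3c7∈{4}] only 4 remains possible at r3c7 ⇒ r3c7=4.
Step 35. [r1c6∈{3}] r1c6's peers cover all but 3, so r1c6=3.
Step 36. [r3c2∈{1}] r3c2 is down to just 1. So r3c2=1.
Step 37. [r5c7∈{2}] nothing but 2 survives at r5c7 ⇒ r5c7=2.
Step 38. [r1c1∈{4}] r1c1 has the single candidate 4. So r1c1=4.
Step 39. [r2c3∈{7}] only 7 remains possible at r2c3. So r2c3=7.

Answer: 4 8 6 7 9 3 5 2 1 / 5 9 7 4 1 2 3 6 8 / 2 1 3 8 6 5 4 9 7 / 3 2 1 9 4 7 8 5 6 / 8 4 9 6 5 1 2 7 3 / 7 6 5 2 3 8 1 4 9 / 1 7 2 5 8 6 9 3 4 / 6 3 4 1 2 9 7 8 5 / 9 5 8 3 7 4 6 1 2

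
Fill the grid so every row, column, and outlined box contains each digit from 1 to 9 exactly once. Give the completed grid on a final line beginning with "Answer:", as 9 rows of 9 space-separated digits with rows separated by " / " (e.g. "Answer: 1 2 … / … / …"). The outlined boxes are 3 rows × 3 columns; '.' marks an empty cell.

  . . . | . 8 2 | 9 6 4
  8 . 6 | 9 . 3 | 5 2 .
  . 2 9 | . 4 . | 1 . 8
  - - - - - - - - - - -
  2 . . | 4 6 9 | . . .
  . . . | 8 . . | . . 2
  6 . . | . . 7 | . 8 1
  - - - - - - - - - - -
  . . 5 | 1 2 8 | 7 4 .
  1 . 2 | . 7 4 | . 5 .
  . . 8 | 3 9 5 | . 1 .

Step 1. [r4c7∈{3}] only 3 remains possible at r4c7. So r4c7=3.
Step 2. [r6c2∈{3,4,5,9}] r6c2 is the only open cell in row 6 admitting 9 ⇒ r6c2=9.
Step 3. [r4c8∈{7}] r4c8's peers cover all but 7. So r4c8=7.
Step 4. [r9c9∈{6}] r9c9 has the single candidate 6, so r9c9=6.
Step 5. [r4c3∈{1}] r4c3's peers cover all but 1. So r4c3=1.
Step 6. [r1c2∈{1,3,5,7}] in row 1, 1 fits only at r1c2, so r1c2=1.
Step 7. [r2c2∈{4,7}] row 2 places 4 nowhere but r2c2 ⇒ r2c2=4.
Step 8. [r9c1∈{4,7}] r9c1 is the only open cell in row 9 admitting 4. So r9c1=4.
Step 9. [r8c9∈{3,9}] in row 8, 9 fits only at r8c9, so r8c9=9.
Step 10. [r8c2∈{3,6}] across row 8, 3 lands solely at r8c2, so r8c2=3.
Step 11. [r6c7∈{4}] r6c7's peers cover all but 4, so r6c7=4.
Step 12. [r6c3∈{3}] r6c3's peers cover all but 3, so r6c3=3.
Step 13. [r1c3∈{7}] only 7 remains possible at r1c3 ⇒ r1c3=7.
Step 14. [r1c4∈{5}] r1c4 is down to just 5, so r1c4=5.
Step 15. [r5c5∈{1,3,5}] across row 5, 3 lands solely at r5c5, so r5c5=3.
Step 16. [r3c1∈{3,5}] r3c1 is the only open cell in row 3 admitting 5 ⇒ r3c1=5.
Step 17. [r5c2∈{5,7}] in row 5, 5 fits only at r5c2, so r5c2=5.
Step 18. [r8c4∈{6}] only 6 remains possible at r8c4 ⇒ r8c4=6.
Step 19. [r2c9∈{7}] nothing but 7 survives at r2c9, so r2c9=7.
Step 20. [r3c6∈{6}] nothing but 6 survives at r3c6. So r3c6=6.
Step 21. [r3c8∈{3}] r3c8's peers cover all but 3 ⇒ r3c8=3.
Step 22. [r5c1∈{7}] r5c1's peers cover all but 7. So r5c1=7.
Step 23. [r9c7∈{2}] r9c7 has the single candidate 2. So r9c7=2.
Step 24. [r1c1∈{3}] r1c1 is down to just 3 ⇒ r1c1=3.
Step 25. [r7c1∈{9}] only 9 remains possible at r7c1 ⇒ r7c1=9.
Step 26. [r7c2∈{6}] r7c2's peers cover all but 6. So r7c2=6.
Step 27. [r5c8∈{9}] r5c8 is down to just 9, so r5c8=9.
Step 28. [r6c5∈{5}] only 5 remains possible at r6c5, so r6c5=5.
Step 29. [r2c5∈{1}] r2c5's peers cover all but 1. So r2c5=1.
Step 30. [r7c9∈{3}] r7c9's peers cover all but 3, so r7c9=3.
Step 31. [r6c4∈{2}] r6c4's peers cover all but 2, so r6c4=2.
Step 32. [r4c9∈{5}] r4c9 is down to just 5 ⇒ r4c9=5.
Step 33. [r5c3∈{4}] r5c3 is down to just 4. So r5c3=4.
Step 34. [r4c2∈{8}] only 8 remains possible at r4c2, so r4c2=8.
Step 35. [r5c6∈{1}] only 1 remains possible at r5c6. So r5c6=1.
Step 36. [r8c7∈{8}] r8c7 has the single candidate 8 ⇒ r8c7=8.
Step 37. [r5c7∈{6}] only 6 remains possible at r5c7 ⇒ r5c7=6.
Step 38. [r3c4∈{7}] only 7 remains possible at r3c4, so r3c4=7.
Step 39. [r9c2∈{7}] only 7 remains possible at r9c2, so r9c2=7.

Answer: 3 1 7 5 8 2 9 6 4 / 8 4 6 9 1 3 5 2 7 / 5 2 9 7 4 6 1 3 8 / 2 8 1 4 6 9 3 7 5 / 7 5 4 8 3 1 6 9 2 / 6 9 3 2 5 7 4 8 1 / 9 6 5 1 2 8 7 4 3 / 1 3 2 6 7 4 8 5 9 / 4 7 8 3 9 5 2 1 6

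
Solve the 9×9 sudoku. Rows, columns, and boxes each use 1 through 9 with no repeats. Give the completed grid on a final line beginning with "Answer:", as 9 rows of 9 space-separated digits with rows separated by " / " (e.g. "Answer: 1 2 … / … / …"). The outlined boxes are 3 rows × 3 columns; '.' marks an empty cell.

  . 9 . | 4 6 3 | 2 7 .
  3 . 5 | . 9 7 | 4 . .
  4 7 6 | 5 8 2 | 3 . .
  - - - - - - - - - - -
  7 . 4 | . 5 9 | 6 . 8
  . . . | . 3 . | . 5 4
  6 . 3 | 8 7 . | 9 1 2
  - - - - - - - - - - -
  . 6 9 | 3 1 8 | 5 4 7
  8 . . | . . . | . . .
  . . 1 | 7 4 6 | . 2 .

Step 1. [r2c2∈{1,2,8}] 2 has one home in row 2: r2c2, so r2c2=2.
Step 2. [r3c9∈{1,9}] across row 3, 1 lands solely at r3c9. So r3c9=1.
Step 3. [r5c6∈{1}] nothing but 1 survives at r5c6. So r5c6=1.
Step 4. [r8c4∈{2,9}] in col 4, 9 fits only at r8c4, so r8c4=9.
Step 5. [r6c2∈{5}] nothing but 5 survives at r6c2 ⇒ r6c2=5.
Step 6. [r9c2∈{3}] nothing but 3 survives at r9c2, so r9c2=3.
Step 7. [r8c9∈{3,6}] 3 has one home in col 9: r8c9. So r8c9=3.
Step 8. [r7c1∈{2}] nothing but 2 survives at r7c1, so r7c1=2.
Step 9. [r5c3∈{2,8}] r5c3 is the only open cell in col 3 admitting 2, so r5c3=2.
Step 10. [r2c9∈{6}] nothing but 6 survives at r2c9, so r2c9=6.
Step 11. [r8c6∈{5}] r8c6's peers cover all but 5, so r8c6=5.
Step 12. [r1c1∈{1}] nothing but 1 survives at r1c1, so r1c1=1.
Step 13. [r1c9∈{5}] nothing but 5 survives at r1c9 ⇒ r1c9=5.
Step 14. [r1c3∈{8}] r1c3 has the single candidate 8 ⇒ r1c3=8.
Step 15. [r4c8∈{3}] r4c8 has the single candidate 3. So r4c8=3.
Step 16. [r5c4∈{6}] r5c4's peers cover all but 6, so r5c4=6.
Step 17. [r8c3∈{7}] only 7 remains possible at r8c3. So r8c3=7.
Step 18. [r2c8∈{8}] only 8 remains possible at r2c8. So r2c8=8.
Step 19. [r8c7∈{1}] only 1 remains possible at r8c7. So r8c7=1.
Step 20. [r8c8∈{6}] only 6 remains possible at r8c8, so r8c8=6.
Step 21. [r6c6∈{4}] r6c6's peers cover all but 4, so r6c6=4.
Step 22. [r5c7∈{7}] only 7 remains possible at r5c7. So r5c7=7.
Step 23. [r3c8∈{9}] nothing but 9 survives at r3c8, so r3c8=9.
Step 24. [r9c9∈{9}] r9c9 has the single candidate 9. So r9c9=9.
Step 25. [r5c2∈{8}] r5c2's peers cover all but 8. So r5c2=8.
Step 26. [r9c7∈{8}] r9c7 is down to just 8 ⇒ r9c7=8.
Step 27. [r5c1∈{9}] only 9 remains possible at r5c1, so r5c1=9.
Step 28. [r8c5∈{2}] r8c5's peers cover all but 2 ⇒ r8c5=2.
Step 29. [r8c2∈{4}] only 4 remains possible at r8c2. So r8c2=4.
Step 30. [r4c2∈{1}] only 1 remains possible at r4c2. So r4c2=1.
Step 31. [r4c4∈{2}] only 2 remains possible at r4c4. So r4c4=2.
Step 32. [r9c1∈{5}] only 5 remains possible at r9c1 ⇒ r9c1=5.
Step 33. [r2c4∈{1}] r2c4's peers cover all but 1, so r2c4=1.

Answer: 1 9 8 4 6 3 2 7 5 / 3 2 5 1 9 7 4 8 6 / 4 7 6 5 8 2 3 9 1 / 7 1 4 2 5 9 6 3 8 / 9 8 2 6 3 1 7 5 4 / 6 5 3 8 7 4 9 1 2 / 2 6 9 3 1 8 5 4 7 / 8 4 7 9 2 5 1 6 3 / 5 3 1 7 4 6 8 2 9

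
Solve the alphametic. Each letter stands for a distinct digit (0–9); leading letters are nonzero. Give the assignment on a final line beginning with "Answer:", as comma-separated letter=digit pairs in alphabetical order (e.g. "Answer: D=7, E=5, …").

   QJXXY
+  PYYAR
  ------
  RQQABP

Step 1. [col 1: Y + R ≡ P (mod 10)] column 1 (Y + R ≡ P (mod 10), carry-in 0) doesn't pin Y yet; pick Y=8 and continue, so Y=8.
Step 2. [col 1: Y + R ≡ P (mod 10)] several values work for R in column 1 (Y + R ≡ P (mod 10), carry-in 0); try R=1, so R=1.
Step 3. [col 1: Y + R ≡ P (mod 10)] column 1 reads Y+R+carry(0)=P with Y=8, R=1; with digits 1,8 already taken and all letters distinct, the only value for P is 9, so P=9.
Step 4. [col 2: X + A ≡ B (mod 10)] column 2 (X + A ≡ B (mod 10), carry-in 0) doesn't pin X yet; pick X=7 and continue, so X=7.
Step 5. [col 2: X + A ≡ B (mod 10)] column 2 (X + A ≡ B (mod 10), carry-in 0) doesn't pin A yet; pick A=6 and continue ⇒ A=6.
Step 6. [col 2: X + A ≡ B (mod 10)] from column 2 (X=7, A=6, carry-in 0, digits 1,6,7,8,9 already taken and all letters distinct): B must equal 3, so B=3.
Step 7. [col 4: J + Y ≡ Q (mod 10)] from column 4 (Y=8, carry-in 1, digits 1,3,6,7,8,9 already taken and all letters distinct): Q must equal 4, so Q=4.
Step 8. [col 4: J + Y ≡ Q (mod 10)] column 4 reads J+Y+carry(1)=Q with Y=8, Q=4; with digits 1,3,4,6,7,8,9 already taken and all letters distinct, the only value for J is 5. So J=5.

Answer: A=6, B=3, J=5, P=9, Q=4, R=1, X=7, Y=8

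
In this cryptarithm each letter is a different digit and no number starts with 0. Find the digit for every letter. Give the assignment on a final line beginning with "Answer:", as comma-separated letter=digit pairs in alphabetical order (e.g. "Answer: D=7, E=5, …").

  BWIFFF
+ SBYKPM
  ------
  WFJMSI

Step 1. [col 1: F + M ≡ I (mod 10)] no forcing yet in column 1 (carry-in 0); F=2 is free and consistent — try it. So F=2.
Step 2. [col 1: F + M ≡ I (mod 10)] M=9 is one option consistent with column 1 (F + M ≡ I (mod 10), carry-in 0) — take it. So M=9.
Step 3. [col 1: F + M ≡ I (mod 10)] in column 1 we have F+M≡I with carry-in 0; given F=2, M=9 and digits 2,9 already taken and all letters distinct, that pins I to 1 ⇒ I=1.
Step 4. [col 2: F + P ≡ S (mod 10)] no forcing yet in column 2 (carry-in 1); S=3 is free and consistent — try it. So S=3.
Step 5. [col 2: F + P ≡ S (mod 10)] column 2: given F=2, S=3, carry-in 1, and digits 1,2,3,9 already taken and all letters distinct, F+P≡S (mod 10) forces P=0, so P=0.
Step 6. [col 3: F + K ≡ M (mod 10)] in column 3 we have F+K≡M with carry-in 0; given F=2, M=9 and digits 0,1,2,3,9 already taken and all letters distinct, that pins K to 7, so K=7.
Step 7. [col 4: I + Y ≡ J (mod 10)] column 4 (I + Y ≡ J (mod 10), carry-in 0) doesn't pin J yet; pick J=6 and continue. So J=6.
Step 8. [col 4: I + Y ≡ J (mod 10)] in column 4 we have I+Y≡J with carry-in 0; given I=1, J=6 and digits 0,1,2,3,6,7,9 already taken and all letters distinct, that pins Y to 5. So Y=5.
Step 9. [col 5: W + B ≡ F (mod 10)] no forcing yet in column 5 (carry-in 0); W=8 is free and consistent — try it. So W=8.
Step 10. [col 5: W + B ≡ F (mod 10)] from column 5 (W=8, F=2, carry-in 0, digits 0,1,2,3,5,6,7,8,9 already taken and all letters distinct): B must equal 4 ⇒ B=4.

Answer: B=4, F=2, I=1, J=6, K=7, M=9, P=0, S=3, W=8, Y=5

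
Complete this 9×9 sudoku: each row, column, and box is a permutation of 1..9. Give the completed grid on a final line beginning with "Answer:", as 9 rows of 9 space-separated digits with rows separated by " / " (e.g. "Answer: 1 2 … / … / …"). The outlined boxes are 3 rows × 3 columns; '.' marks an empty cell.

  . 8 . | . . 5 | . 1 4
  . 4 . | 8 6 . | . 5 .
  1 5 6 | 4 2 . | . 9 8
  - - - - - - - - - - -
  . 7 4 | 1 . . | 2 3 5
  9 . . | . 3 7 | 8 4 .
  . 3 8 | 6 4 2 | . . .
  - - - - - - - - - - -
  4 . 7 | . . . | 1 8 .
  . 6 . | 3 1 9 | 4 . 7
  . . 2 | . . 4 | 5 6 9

Step 1. [r3c7∈{3,7}] in row 3, 7 fits only at r3c7 ⇒ r3c7=7.
Step 2. [r2c7∈{3}] r2c7's peers cover all but 3, so r2c7=3.
Step 3. [r1c4∈{7,9}] r1c4 is the only open cell in col 4 admitting 9, so r1c4=9.
Step 4. [r5c3∈{1,5}] 1 has one home in col 3: r5c3, so r5c3=1.
Step 5. [r9c5∈{7,8}] in box 8, 8 fits only at r9c5 ⇒ r9c5=8.
Step 6. [r1c1∈{2,3,7}] in row 1, 2 fits only at r1c1. So r1c1=2.
Step 7. [r7c4∈{2,5}] in col 4, 2 fits only at r7c4. So r7c4=2.
Step 8. [r8c3∈{5}] r8c3 has the single candidate 5. So r8c3=5.
Step 9. [r1c3∈{3}] r1c3 has the single candidate 3, so r1c3=3.
Step 10. [r6c8∈{7}] r6c8's peers cover all but 7, so r6c8=7.
Step 11. [r9c1∈{3}] only 3 remains possible at r9c1, so r9c1=3.
Step 12. [r2c3∈{9}] r2c3 is down to just 9 ⇒ r2c3=9.
Step 13. [r6c1∈{5}] r6c1 is down to just 5, so r6c1=5.
Step 14. [r9c4∈{7}] r9c4's peers cover all but 7, so r9c4=7.
Step 15. [r8c1∈{8}] r8c1's peers cover all but 8, so r8c1=8.
Step 16. [r5c4∈{5}] r5c4 has the single candidate 5, so r5c4=5.
Step 17. [r2c6∈{1}] r2c6's peers cover all but 1 ⇒ r2c6=1.
Step 18. [r4c5∈{9}] r4c5's peers cover all but 9, so r4c5=9.
Step 19. [r2c1∈{7}] r2c1 is down to just 7 ⇒ r2c1=7.
Step 20. [r6c9∈{1}] r6c9 has the single candidate 1, so r6c9=1.
Step 21. [r4c6∈{8}] r4c6 is down to just 8 ⇒ r4c6=8.
Step 22. [r4c1∈{6}] r4c1 has the single candidate 6. So r4c1=6.
Step 23. [r6c7∈{9}] r6c7's peers cover all but 9. So r6c7=9.
Step 24. [r1c5∈{7}] nothing but 7 survives at r1c5, so r1c5=7.
Step 25. [r3c6∈{3}] r3c6 is down to just 3. So r3c6=3.
Step 26. [r5c9∈{6}] nothing but 6 survives at r5c9. So r5c9=6.
Step 27. [r1c7∈{6}] nothing but 6 survives at r1c7, so r1c7=6.
Step 28. [r7c2∈{9}] r7c2 has the single candidate 9, so r7c2=9.
Step 29. [r7c5∈{5}] r7c5's peers cover all but 5 ⇒ r7c5=5.
Step 30. [r5c2∈{2}] only 2 remains possible at r5c2, so r5c2=2.
Step 31. [r2c9∈{2}] r2c9 is down to just 2, so r2c9=2.
Step 32. [r7c9∈{3}] r7c9 has the single candidate 3 ⇒ r7c9=3.
Step 33. [r9c2∈{1}] only 1 remains possible at r9c2. So r9c2=1.
Step 34. [r8c8∈{2}] only 2 remains possible at r8c8. So r8c8=2.
Step 35. [r7c6∈{6}] nothing but 6 survives at r7c6. So r7c6=6.

Answer: 2 8 3 9 7 5 6 1 4 / 7 4 9 8 6 1 3 5 2 / 1 5 6 4 2 3 7 9 8 / 6 7 4 1 9 8 2 3 5 / 9 2 1 5 3 7 8 4 6 / 5 3 8 6 4 2 9 7 1 / 4 9 7 2 5 6 1 8 3 / 8 6 5 3 1 9 4 2 7 / 3 1 2 7 8 4 5 6 9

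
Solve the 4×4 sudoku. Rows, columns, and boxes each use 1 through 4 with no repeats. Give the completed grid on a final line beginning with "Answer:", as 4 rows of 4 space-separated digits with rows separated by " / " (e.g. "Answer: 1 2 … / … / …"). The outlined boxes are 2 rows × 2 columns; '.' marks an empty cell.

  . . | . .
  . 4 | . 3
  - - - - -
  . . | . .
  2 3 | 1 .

Step 1. [r1c4∈{1,2,4}] across col 4, 1 lands solely at r1c4, so r1c4=1.
Step 2. [r3c1∈{1,4}] col 1 places 4 nowhere but r3c1 ⇒ r3c1=4.
Step 3. [r2c3∈{2}] only 2 remains possible at r2c3 ⇒ r2c3=2.
Step 4. [r3c3∈{3}] r3c3's peers cover all but 3. So r3c3=3.
Step 5. [r2c1∈{1}] r2c1's peers cover all but 1 ⇒ r2c1=1.
Step 6. [r3c4∈{2}] r3c4 is down to just 2. So r3c4=2.
Step 7. [r1c2∈{2}] r1c2 is down to just 2, so r1c2=2.
Step 8. [r1c3∈{4}] r1c3 has the single candidate 4, so r1c3=4.
Step 9. [r3c2∈{1}] r3c2's peers cover all but 1, so r3c2=1.
Step 10. [r4c4∈{4}] only 4 remains possible at r4c4 ⇒ r4c4=4.
Step 11. [r1c1∈{3}] r1c1 has the single candidate 3. So r1c1=3.

Answer: 3 2 4 1 / 1 4 2 3 / 4 1 3 2 / 2 3 1 4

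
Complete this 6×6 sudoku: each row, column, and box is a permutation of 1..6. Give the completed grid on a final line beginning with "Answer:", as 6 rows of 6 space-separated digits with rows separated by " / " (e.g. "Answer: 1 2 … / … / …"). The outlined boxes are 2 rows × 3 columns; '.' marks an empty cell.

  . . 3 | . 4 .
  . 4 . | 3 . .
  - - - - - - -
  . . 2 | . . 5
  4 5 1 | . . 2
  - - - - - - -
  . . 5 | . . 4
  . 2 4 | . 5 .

Step 1. [r4c4∈{6}] nothing but 6 survives at r4c4 ⇒ r4c4=6.
Step 2. [r6c4∈{1}] r6c4's peers cover all but 1. So r6c4=1.
Step 3. [r2c3∈{6}] nothing but 6 survives at r2c3 ⇒ r2c3=6.
Step 4. [r5c5∈{2,3,6}] in col 5, 6 fits only at r5c5, so r5c5=6.
Step 5. [r1c2∈{1}] only 1 remains possible at r1c2 ⇒ r1c2=1.
Step 6. [r2c5∈{1,2}] col 5 places 2 nowhere but r2c5. So r2c5=2.
Step 7. [r5c2∈{3}] r5c2 is down to just 3, so r5c2=3.
Step 8. [r3c1∈{3,6}] col 1 places 3 nowhere but r3c1 ⇒ r3c1=3.
Step 9. [r1c4∈{5}] only 5 remains possible at r1c4 ⇒ r1c4=5.
Step 10. [r6c1∈{6}] r6c1's peers cover all but 6 ⇒ r6c1=6.
Step 11. [r2c6∈{1}] r2c6's peers cover all but 1. So r2c6=1.
Step 12. [r4c5∈{3}] only 3 remains possible at r4c5. So r4c5=3.
Step 13. [r6c6∈{3}] only 3 remains possible at r6c6. So r6c6=3.
Step 14. [r5c1∈{1}] r5c1 has the single candidate 1, so r5c1=1.
Step 15. [r1c6∈{6}] nothing but 6 survives at r1c6. So r1c6=6.
Step 16. [r3c5∈{1}] r3c5 has the single candidate 1, so r3c5=1.
Step 17. [r3c2∈{6}] nothing but 6 survives at r3c2. So r3c2=6.
Step 18. [r3c4∈{4}] r3c4's peers cover all but 4 ⇒ r3c4=4.
Step 19. [r5c4∈{2}] r5c4 is down to just 2, so r5c4=2.
Step 20. [r2c1∈{5}] only 5 remains possible at r2c1, so r2c1=5.
Step 21. [r1c1∈{2}] only 2 remains possible at r1c1 ⇒ r1c1=2.

Answer: 2 1 3 5 4 6 / 5 4 6 3 2 1 / 3 6 2 4 1 5 / 4 5 1 6 3 2 / 1 3 5 2 6 4 / 6 2 4 1 5 3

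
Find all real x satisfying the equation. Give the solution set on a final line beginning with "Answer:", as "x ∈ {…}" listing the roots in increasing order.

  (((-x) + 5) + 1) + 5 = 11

Step 1. [(((-x) + 5) + 1) + 5 = 11] 5 comes off first (subtract 5), so sub: ((-x) + 5) + 1 = 6.
Step 2. [((-x) + 5) + 1 = 6] 1 comes off first (subtract 1), so sub: (-x) + 5 = 5.
Step 3. [(-x) + 5 = 5] peel the +5: subtract 5 from each side. So sub: -x = 0.
Step 4. [-x = 0] leading − — multiply by −1. So neg: x = 0.

Answer: x ∈ {0}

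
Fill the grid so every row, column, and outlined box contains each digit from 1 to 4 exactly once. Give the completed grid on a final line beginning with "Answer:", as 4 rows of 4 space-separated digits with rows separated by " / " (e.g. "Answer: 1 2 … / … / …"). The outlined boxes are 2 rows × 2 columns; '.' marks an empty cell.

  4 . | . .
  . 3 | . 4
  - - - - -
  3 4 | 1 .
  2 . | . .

Step 1. [r1c2∈{1,2}] 2 has one home in col 2: r1c2. So r1c2=2.
Step 2. [r1c3∈{3}] r1c3 is down to just 3. So r1c3=3.
Step 3. [r3c4∈{2}] r3c4 is down to just 2. So r3c4=2.
Step 4. [r4c3∈{4}] nothing but 4 survives at r4c3 ⇒ r4c3=4.
Step 5. [r2c3∈{2}] nothing but 2 survives at r2c3, so r2c3=2.
Step 6. [r4c4∈{3}] nothing but 3 survives at r4c4, so r4c4=3.
Step 7. [r2c1∈{1}] only 1 remains possible at r2c1, so r2c1=1.
Step 8. [r4c2∈{1}] r4c2 has the single candidate 1 ⇒ r4c2=1.
Step 9. [r1c4∈{1}] only 1 remains possible at r1c4 ⇒ r1c4=1.

Answer: 4 2 3 1 / 1 3 2 4 / 3 4 1 2 / 2 1 4 3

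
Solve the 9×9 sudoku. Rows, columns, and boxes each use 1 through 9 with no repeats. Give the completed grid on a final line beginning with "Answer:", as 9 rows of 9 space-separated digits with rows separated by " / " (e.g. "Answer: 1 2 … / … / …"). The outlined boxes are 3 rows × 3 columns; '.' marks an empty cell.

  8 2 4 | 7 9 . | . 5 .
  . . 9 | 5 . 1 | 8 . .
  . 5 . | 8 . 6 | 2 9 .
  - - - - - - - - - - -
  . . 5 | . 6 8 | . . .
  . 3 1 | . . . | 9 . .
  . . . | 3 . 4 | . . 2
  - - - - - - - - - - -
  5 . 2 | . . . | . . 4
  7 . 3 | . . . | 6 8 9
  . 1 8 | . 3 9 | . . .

Step 1. [r4c7∈{1,3,4,7}] across col 7, 4 lands solely at r4c7 ⇒ r4c7=4.
Step 2. [r5c4∈{2}] only 2 remains possible at r5c4, so r5c4=2.
Step 3. [r6c3∈{6,7}] col 3 places 6 nowhere but r6c3. So r6c3=6.
Step 4. [r1c9∈{1,3,6}] across row 1, 6 lands solely at r1c9. So r1c9=6.
Step 5. [r7c6∈{7}] r7c6 has the single candidate 7 ⇒ r7c6=7.
Step 6. [r1c7∈{1,3}] row 1 places 1 nowhere but r1c7 ⇒ r1c7=1.
Step 7. [r4c9∈{1,3,7}] across col 9, 1 lands solely at r4c9, so r4c9=1.
Step 8. [r6c8∈{7}] nothing but 7 survives at r6c8. So r6c8=7.
Step 9. [r5c6∈{5}] r5c6 is down to just 5, so r5c6=5.
Step 10. [r7c2∈{6,9}] row 7 places 9 nowhere but r7c2. So r7c2=9.
Step 11. [r8c5∈{1,2,4,5}] row 8 places 5 nowhere but r8c5. So r8c5=5.
Step 12. [r7c8∈{1,3}] 1 has one home in col 8: r7c8 ⇒ r7c8=1.
Step 13. [r9c1∈{4,6}] 6 has one home in box 7: r9c1 ⇒ r9c1=6.
Step 14. [r2c1∈{3}] only 3 remains possible at r2c1, so r2c1=3.
Step 15. [r2c9∈{7}] r2c9 has the single candidate 7. So r2c9=7.
Step 16. [r6c1∈{9}] only 9 remains possible at r6c1 ⇒ r6c1=9.
Step 17. [r9c7∈{5,7}] 7 has one home in row 9: r9c7. So r9c7=7.
Step 18. [r9c4∈{4}] only 4 remains possible at r9c4. So r9c4=4.
Step 19. [r3c5∈{4}] only 4 remains possible at r3c5 ⇒ r3c5=4.
Step 20. [r4c2∈{7}] r4c2 is down to just 7, so r4c2=7.
Step 21. [r8c4∈{1}] r8c4 has the single candidate 1, so r8c4=1.
Step 22. [r6c7∈{5}] r6c7 has the single candidate 5. So r6c7=5.
Step 23. [r2c8∈{4}] nothing but 4 survives at r2c8 ⇒ r2c8=4.
Step 24. [r7c4∈{6}] r7c4 has the single candidate 6. So r7c4=6.
Step 25. [r6c5∈{1}] r6c5 is down to just 1, so r6c5=1.
Step 26. [r4c8∈{3}] nothing but 3 survives at r4c8. So r4c8=3.
Step 27. [r4c1∈{2}] only 2 remains possible at r4c1. So r4c1=2.
Step 28. [r5c9∈{8}] nothing but 8 survives at r5c9 ⇒ r5c9=8.
Step 29. [r2c5∈{2}] r2c5's peers cover all but 2. So r2c5=2.
Step 30. [r3c1∈{1}] r3c1's peers cover all but 1. So r3c1=1.
Step 31. [r9c9∈{5}] r9c9 is down to just 5. So r9c9=5.
Step 32. [r1c6∈{3}] nothing but 3 survives at r1c6 ⇒ r1c6=3.
Step 33. [r4c4∈{9}] r4c4 is down to just 9. So r4c4=9.
Step 34. [r3c9∈{3}] r3c9 has the single candidate 3. So r3c9=3.
Step 35. [r5c1∈{4}] r5c1 is down to just 4, so r5c1=4.
Step 36. [r8c2∈{4}] nothing but 4 survives at r8c2, so r8c2=4.
Step 37. [r9c8∈{2}] only 2 remains possible at r9c8. So r9c8=2.
Step 38. [r5c8∈{6}] r5c8 is down to just 6. So r5c8=6.
Step 39. [r8c6∈{2}] r8c6's peers cover all but 2, so r8c6=2.
Step 40. [r7c5∈{8}] r7c5's peers cover all but 8 ⇒ r7c5=8.
Step 41. [r6c2∈{8}] only 8 remains possible at r6c2. So r6c2=8.
Step 42. [r3c3∈{7}] r3c3 is down to just 7 ⇒ r3c3=7.
Step 43. [r2c2∈{6}] only 6 remains possible at r2c2, so r2c2=6.
Step 44. [r7c7∈{3}] nothing but 3 survives at r7c7, so r7c7=3.
Step 45. [r5c5∈{7}] r5c5 has the single candidate 7 ⇒ r5c5=7.

Answer: 8 2 4 7 9 3 1 5 6 / 3 6 9 5 2 1 8 4 7 / 1 5 7 8 4 6 2 9 3 / 2 7 5 9 6 8 4 3 1 / 4 3 1 2 7 5 9 6 8 / 9 8 6 3 1 4 5 7 2 / 5 9 2 6 8 7 3 1 4 / 7 4 3 1 5 2 6 8 9 / 6 1 8 4 3 9 7 2 5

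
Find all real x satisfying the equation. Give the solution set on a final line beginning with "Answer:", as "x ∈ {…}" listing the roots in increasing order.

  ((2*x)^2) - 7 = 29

Step 1. [((2*x)^2) - 7 = 29] add 7: x sits inside (… - 7), so sub: (2*x)^2 = 36.
Step 2. [(2*x)^2 = 36] LHS squared, RHS 36 ≥ 0: apply √ (±) ⇒ sqrt: 2*x = 6 or -6.
Step 3. [2*x = 6 or -6] leading coefficient 2: divide by 2. So div: x = 3 or -3.

Answer: x ∈ {-3, 3}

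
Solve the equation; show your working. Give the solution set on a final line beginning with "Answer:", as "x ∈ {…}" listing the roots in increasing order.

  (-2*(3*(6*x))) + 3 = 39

Step 1. [(-2*(3*(6*x))) + 3 = 39] 3 comes off first (subtract 3) ⇒ sub: -2*(3*(6*x)) = 36.
Step 2. [-2*(3*(6*x)) = 36] -2 out front; divide by -2, so div: 3*(6*x) = -18.
Step 3. [3*(6*x) = -18] leading coefficient 3: divide by 3 ⇒ div: 6*x = -6.
Step 4. [6*x = -6] 6 out front; divide by 6, so div: x = -1.

Answer: x ∈ {-1}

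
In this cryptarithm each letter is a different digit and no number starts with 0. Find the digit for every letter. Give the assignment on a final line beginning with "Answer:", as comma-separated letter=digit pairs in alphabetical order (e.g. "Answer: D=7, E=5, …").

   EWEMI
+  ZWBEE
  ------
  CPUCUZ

Step 1. [col 1: I + E ≡ Z (mod 10)] column 1 (I + E ≡ Z (mod 10), carry-in 0) doesn't pin E yet; pick E=2 and continue. So E=2.
Step 2. [col 1: I + E ≡ Z (mod 10)] no forcing yet in column 1 (carry-in 0); Z=8 is free and consistent — try it, so Z=8.
Step 3. [col 1: I + E ≡ Z (mod 10)] in column 1 we have I+E≡Z with carry-in 0; given E=2, Z=8 and digits 2,8 already taken and all letters distinct, that pins I to 6, so I=6.
Step 4. [col 2: M + E ≡ U (mod 10)] several values work for M in column 2 (M + E ≡ U (mod 10), carry-in 0); try M=5, so M=5.
Step 5. [col 2: M + E ≡ U (mod 10)] from column 2 (M=5, E=2, carry-in 0, digits 2,5,6,8 already taken and all letters distinct): U must equal 7. So U=7.
Step 6. [col 3: E + B ≡ C (mod 10)] several values work for B in column 3 (E + B ≡ C (mod 10), carry-in 0); try B=9. So B=9.
Step 7. [col 3: E + B ≡ C (mod 10)] column 3 reads E+B+carry(0)=C with E=2, B=9; with digits 2,5,6,7,8,9 already taken and all letters distinct, the only value for C is 1. So C=1.
Step 8. [col 4: W + W ≡ U (mod 10)] column 4 reads W+W+carry(1)=U with U=7; with digits 1,2,5,6,7,8,9 already taken and all letters distinct, the only value for W is 3 ⇒ W=3.
Step 9. [col 5: E + Z ≡ P (mod 10)] column 5 reads E+Z+carry(0)=P with E=2, Z=8; with digits 1,2,3,5,6,7,8,9 already taken and all letters distinct, the only value for P is 0 ⇒ P=0.

Answer: B=9, C=1, E=2, I=6, M=5, P=0, U=7, W=3, Z=8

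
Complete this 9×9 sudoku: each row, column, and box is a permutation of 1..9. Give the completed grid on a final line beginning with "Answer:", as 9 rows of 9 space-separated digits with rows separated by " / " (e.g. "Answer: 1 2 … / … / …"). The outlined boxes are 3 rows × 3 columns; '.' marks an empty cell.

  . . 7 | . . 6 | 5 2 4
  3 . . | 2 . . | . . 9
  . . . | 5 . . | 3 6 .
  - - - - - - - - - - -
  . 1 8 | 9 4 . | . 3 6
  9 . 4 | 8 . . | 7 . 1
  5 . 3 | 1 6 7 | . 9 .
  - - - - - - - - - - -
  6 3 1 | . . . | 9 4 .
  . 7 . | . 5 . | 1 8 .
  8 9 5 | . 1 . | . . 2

Step 1. [r2c7∈{8}] r2c7 has the single candidate 8 ⇒ r2c7=8.
Step 2. [r6c2∈{2}] r6c2's peers cover all but 2. So r6c2=2.
Step 3. [r8c1∈{2,4}] in box 7, 4 fits only at r8c1, so r8c1=4.
Step 4. [r1c5∈{3,8,9}] in row 1, 9 fits only at r1c5 ⇒ r1c5=9.
Step 5. [r9c4∈{3,4,6,7}] r9c4 is the only open cell in col 4 admitting 4, so r9c4=4.
Step 6. [r3c9∈{7}] only 7 remains possible at r3c9, so r3c9=7.
Step 7. [r9c6∈{3}] r9c6 is down to just 3 ⇒ r9c6=3.
Step 8. [r3c5∈{8}] only 8 remains possible at r3c5 ⇒ r3c5=8.
Step 9. [r3c2∈{4}] r3c2 has the single candidate 4. So r3c2=4.
Step 10. [r3c6∈{1}] r3c6 has the single candidate 1 ⇒ r3c6=1.
Step 11. [r8c3∈{2}] r8c3's peers cover all but 2, so r8c3=2.
Step 12. [r4c6∈{2,5}] 5 has one home in row 4: r4c6. So r4c6=5.
Step 13. [r5c6∈{2}] r5c6's peers cover all but 2 ⇒ r5c6=2.
Step 14. [r2c5∈{7}] r2c5 has the single candidate 7, so r2c5=7.
Step 15. [r5c2∈{6}] r5c2 has the single candidate 6 ⇒ r5c2=6.
Step 16. [r1c2∈{8}] r1c2 is down to just 8, so r1c2=8.
Step 17. [r2c8∈{1}] r2c8 is down to just 1, so r2c8=1.
Step 18. [r2c3∈{6}] only 6 remains possible at r2c3. So r2c3=6.
Step 19. [r6c7∈{4}] only 4 remains possible at r6c7. So r6c7=4.
Step 20. [r4c7∈{2}] only 2 remains possible at r4c7. So r4c7=2.
Step 21. [r9c8∈{7}] r9c8 has the single candidate 7 ⇒ r9c8=7.
Step 22. [r1c4∈{3}] r1c4 has the single candidate 3, so r1c4=3.
Step 23. [r5c5∈{3}] nothing but 3 survives at r5c5 ⇒ r5c5=3.
Step 24. [r7c9∈{5}] r7c9 is down to just 5 ⇒ r7c9=5.
Step 25. [r2c2∈{5}] nothing but 5 survives at r2c2, so r2c2=5.
Step 26. [r4c1∈{7}] r4c1 is down to just 7. So r4c1=7.
Step 27. [r9c7∈{6}] nothing but 6 survives at r9c7 ⇒ r9c7=6.
Step 28. [r8c6∈{9}] r8c6's peers cover all but 9. So r8c6=9.
Step 29. [r3c1∈{2}] only 2 remains possible at r3c1 ⇒ r3c1=2.
Step 30. [r8c4∈{6}] r8c4 has the single candidate 6. So r8c4=6.
Step 31. [r3c3∈{9}] nothing but 9 survives at r3c3 ⇒ r3c3=9.
Step 32. [r6c9∈{8}] r6c9 has the single candidate 8 ⇒ r6c9=8.
Step 33. [r1c1∈{1}] only 1 remains possible at r1c1, so r1c1=1.
Step 34. [r5c8∈{5}] r5c8 has the single candidate 5, so r5c8=5.
Step 35. [r8c9∈{3}] r8c9's peers cover all but 3, so r8c9=3.
Step 36. [r7c5∈{2}] r7c5's peers cover all but 2. So r7c5=2.
Step 37. [r2c6∈{4}] nothing but 4 survives at r2c6. So r2c6=4.
Step 38. [r7c4∈{7}] only 7 remains possible at r7c4. So r7c4=7.
Step 39. [r7c6∈{8}] r7c6's peers cover all but 8, so r7c6=8.

Answer: 1 8 7 3 9 6 5 2 4 / 3 5 6 2 7 4 8 1 9 / 2 4 9 5 8 1 3 6 7 / 7 1 8 9 4 5 2 3 6 / 9 6 4 8 3 2 7 5 1 / 5 2 3 1 6 7 4 9 8 / 6 3 1 7 2 8 9 4 5 / 4 7 2 6 5 9 1 8 3 / 8 9 5 4 1 3 6 7 2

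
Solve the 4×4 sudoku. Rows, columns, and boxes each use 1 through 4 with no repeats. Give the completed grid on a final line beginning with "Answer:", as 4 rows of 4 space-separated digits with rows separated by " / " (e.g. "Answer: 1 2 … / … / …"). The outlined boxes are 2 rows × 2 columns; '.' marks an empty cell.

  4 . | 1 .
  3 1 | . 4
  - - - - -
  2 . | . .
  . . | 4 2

Step 1. [r3c3∈{3}] r3c3 is down to just 3. So r3c3=3.
Step 2. [r1c4∈{3}] only 3 remains possible at r1c4, so r1c4=3.
Step 3. [r4c2∈{3}] nothing but 3 survives at r4c2. So r4c2=3.
Step 4. [r2c3∈{2}] r2c3 has the single candidate 2. So r2c3=2.
Step 5. [r1c2∈{2}] nothing but 2 survives at r1c2 ⇒ r1c2=2.
Step 6. [r3c2∈{4}] r3c2's peers cover all but 4. So r3c2=4.
Step 7. [r3c4∈{1}] only 1 remains possible at r3c4. So r3c4=1.
Step 8. [r4c1∈{1}] nothing but 1 survives at r4c1, so r4c1=1.

Answer: 4 2 1 3 / 3 1 2 4 / 2 4 3 1 / 1 3 4 2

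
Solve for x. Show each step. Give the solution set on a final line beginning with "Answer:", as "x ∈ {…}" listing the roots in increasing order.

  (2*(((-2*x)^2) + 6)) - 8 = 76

Step 1. [(2*(((-2*x)^2) + 6)) - 8 = 76] 2 | LHS and 2 | 76: pull 2 out ⇒ factor: (((-2*x)^2) + 6) - 4 = 38.
Step 2. [(((-2*x)^2) + 6) - 4 = 38] the outer -4 inverts by adding 4, so sub: ((-2*x)^2) + 6 = 42.
Step 3. [((-2*x)^2) + 6 = 42] subtract 6: x sits inside (… + 6), so sub: (-2*x)^2 = 36.
Step 4. [(-2*x)^2 = 36] √ both sides: 36 ≥ 0 gives two branches. So sqrt: -2*x = 6 or -6.
Step 5. [-2*x = 6 or -6] leading coefficient -2: divide by -2. So div: x = -3 or 3.

Answer: x ∈ {-3, 3}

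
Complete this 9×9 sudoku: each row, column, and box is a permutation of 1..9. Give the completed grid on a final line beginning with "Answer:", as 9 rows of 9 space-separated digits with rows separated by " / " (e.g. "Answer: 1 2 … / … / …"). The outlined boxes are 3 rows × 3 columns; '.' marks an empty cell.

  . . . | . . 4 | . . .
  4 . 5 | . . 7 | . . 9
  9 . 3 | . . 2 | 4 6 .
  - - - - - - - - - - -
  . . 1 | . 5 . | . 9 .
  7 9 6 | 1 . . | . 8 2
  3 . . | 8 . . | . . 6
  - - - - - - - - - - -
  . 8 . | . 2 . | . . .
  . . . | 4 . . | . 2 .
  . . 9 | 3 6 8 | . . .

Step 1. [r5c7∈{3,5}] across row 5, 5 lands solely at r5c7, so r5c7=5.
Step 2. [r8c3∈{7}] only 7 remains possible at r8c3 ⇒ r8c3=7.
Step 3. [r7c4∈{5,7,9}] 7 has one home in box 8: r7c4. So r7c4=7.
Step 4. [r1c3∈{2,8}] r1c3 is the only open cell in col 3 admitting 8 ⇒ r1c3=8.
Step 5. [r8c2∈{1,3,5,6}] in col 2, 3 fits only at r8c2 ⇒ r8c2=3.
Step 6. [r6c3∈{2,4}] r6c3 is the only open cell in col 3 admitting 2, so r6c3=2.
Step 7. [r6c5∈{4,7,9}] in col 5, 7 fits only at r6c5 ⇒ r6c5=7.
Step 8. [r6c7∈{1}] r6c7 is down to just 1. So r6c7=1.
Step 9. [r9c7∈{7}] r9c7 is down to just 7 ⇒ r9c7=7.
Step 10. [r1c8∈{1,3,5,7}] across col 8, 7 lands solely at r1c8. So r1c8=7.
Step 11. [r4c7∈{3}] nothing but 3 survives at r4c7, so r4c7=3.
Step 12. [r6c8∈{4}] r6c8's peers cover all but 4, so r6c8=4.
Step 13. [r1c4∈{5,6,9}] 9 has one home in col 4: r1c4. So r1c4=9.
Step 14. [r1c9∈{1,3,5}] 5 has one home in row 1: r1c9. So r1c9=5.
Step 15. [r8c5∈{1,9}] col 5 places 9 nowhere but r8c5, so r8c5=9.
Step 16. [r1c5∈{1,3}] 3 has one home in row 1: r1c5. So r1c5=3.
Step 17. [r1c7∈{2}] nothing but 2 survives at r1c7 ⇒ r1c7=2.
Step 18. [r7c9∈{1,3,4}] col 9 places 3 nowhere but r7c9, so r7c9=3.
Step 19. [r9c1∈{1,2,5}] across col 1, 2 lands solely at r9c1 ⇒ r9c1=2.
Step 20. [r2c7∈{8}] nothing but 8 survives at r2c7, so r2c7=8.
Step 21. [r3c9∈{1}] r3c9 is down to just 1. So r3c9=1.
Step 22. [r2c4∈{6}] r2c4 is down to just 6. So r2c4=6.
Step 23. [r1c2∈{1,6}] r1c2 is the only open cell in col 2 admitting 6 ⇒ r1c2=6.
Step 24. [r1c1∈{1}] nothing but 1 survives at r1c1, so r1c1=1.
Step 25. [r9c2∈{1,4,5}] col 2 places 1 nowhere but r9c2, so r9c2=1.
Step 26. [r8c6∈{1,5}] r8c6 is the only open cell in row 8 admitting 1 ⇒ r8c6=1.
Step 27. [r7c6∈{5}] nothing but 5 survives at r7c6. So r7c6=5.
Step 28. [r8c7∈{6}] r8c7's peers cover all but 6. So r8c7=6.
Step 29. [r4c2∈{4}] r4c2's peers cover all but 4, so r4c2=4.
Step 30. [r5c5∈{4}] only 4 remains possible at r5c5 ⇒ r5c5=4.
Step 31. [r2c8∈{3}] r2c8 has the single candidate 3. So r2c8=3.
Step 32. [r5c6∈{3}] r5c6 is down to just 3, so r5c6=3.
Step 33. [r7c1∈{6}] only 6 remains possible at r7c1. So r7c1=6.
Step 34. [r7c7∈{9}] only 9 remains possible at r7c7. So r7c7=9.
Step 35. [r4c9∈{7}] nothing but 7 survives at r4c9 ⇒ r4c9=7.
Step 36. [r3c5∈{8}] nothing but 8 survives at r3c5. So r3c5=8.
Step 37. [r7c3∈{4}] nothing but 4 survives at r7c3, so r7c3=4.
Step 38. [r9c9∈{4}] nothing but 4 survives at r9c9, so r9c9=4.
Step 39. [r9c8∈{5}] r9c8's peers cover all but 5, so r9c8=5.
Step 40. [r2c2∈{2}] r2c2 has the single candidate 2. So r2c2=2.
Step 41. [r4c4∈{2}] r4c4 is down to just 2 ⇒ r4c4=2.
Step 42. [r6c2∈{5}] only 5 remains possible at r6c2, so r6c2=5.
Step 43. [r8c1∈{5}] r8c1 has the single candidate 5 ⇒ r8c1=5.
Step 44. [r4c1∈{8}] r4c1 has the single candidate 8 ⇒ r4c1=8.
Step 45. [r8c9∈{8}] r8c9's peers cover all but 8, so r8c9=8.
Step 46. [r3c4∈{5}] r3c4 is down to just 5 ⇒ r3c4=5.
Step 47. [r4c6∈{6}] nothing but 6 survives at r4c6. So r4c6=6.
Step 48. [r3c2∈{7}] r3c2's peers cover all but 7. So r3c2=7.
Step 49. [r7c8∈{1}] r7c8 is down to just 1 ⇒ r7c8=1.
Step 50. [r6c6∈{9}] r6c6 has the single candidate 9, so r6c6=9.
Step 51. [r2c5∈{1}] only 1 remains possible at r2c5, so r2c5=1.

Answer: 1 6 8 9 3 4 2 7 5 / 4 2 5 6 1 7 8 3 9 / 9 7 3 5 8 2 4 6 1 / 8 4 1 2 5 6 3 9 7 / 7 9 6 1 4 3 5 8 2 / 3 5 2 8 7 9 1 4 6 / 6 8 4 7 2 5 9 1 3 / 5 3 7 4 9 1 6 2 8 / 2 1 9 3 6 8 7 5 4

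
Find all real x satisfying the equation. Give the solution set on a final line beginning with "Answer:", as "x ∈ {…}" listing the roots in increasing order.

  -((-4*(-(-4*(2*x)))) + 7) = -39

Step 1. [-((-4*(-(-4*(2*x)))) + 7) = -39] LHS negated; negate both sides, so neg: (-4*(-(-4*(2*x)))) + 7 = 39.
Step 2. [(-4*(-(-4*(2*x)))) + 7 = 39] peel the +7: subtract 7 from each side, so sub: -4*(-(-4*(2*x))) = 32.
Step 3. [-4*(-(-4*(2*x))) = 32] divide by the outer -4. So div: -(-4*(2*x)) = -8.
Step 4. [-(-4*(2*x)) = -8] leading − — multiply by −1 ⇒ neg: -4*(2*x) = 8.
Step 5. [-4*(2*x) = 8] divide by the outer -4. So div: 2*x = -2.
Step 6. [2*x = -2] LHS = 2·(…); ÷2 both sides. So div: x = -1.

Answer: x ∈ {-1}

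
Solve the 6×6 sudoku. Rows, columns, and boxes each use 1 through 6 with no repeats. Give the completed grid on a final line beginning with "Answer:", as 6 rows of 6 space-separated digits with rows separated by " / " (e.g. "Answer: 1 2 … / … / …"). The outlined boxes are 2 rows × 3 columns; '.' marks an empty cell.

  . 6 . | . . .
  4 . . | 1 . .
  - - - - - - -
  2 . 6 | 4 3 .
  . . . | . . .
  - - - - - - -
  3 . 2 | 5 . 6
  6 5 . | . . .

Step 1. [r3c6∈{1,5}] r3c6 is the only open cell in row 3 admitting 5 ⇒ r3c6=5.
Step 2. [r3c2∈{1}] r3c2's peers cover all but 1. So r3c2=1.
Step 3. [r5c5∈{1,4}] r5c5 is the only open cell in row 5 admitting 1, so r5c5=1.
Step 4. [r2c2∈{2,3}] in col 2, 2 fits only at r2c2, so r2c2=2.
Step 5. [r2c6∈{3}] only 3 remains possible at r2c6, so r2c6=3.
Step 6. [r1c4∈{2}] r1c4's peers cover all but 2 ⇒ r1c4=2.
Step 7. [r2c3∈{5}] r2c3 is down to just 5. So r2c3=5.
Step 8. [r6c3∈{1,4}] in row 6, 1 fits only at r6c3 ⇒ r6c3=1.
Step 9. [r4c3∈{3,4}] col 3 places 4 nowhere but r4c3, so r4c3=4.
Step 10. [r1c6∈{4}] r1c6's peers cover all but 4 ⇒ r1c6=4.
Step 11. [r6c6∈{2}] r6c6's peers cover all but 2, so r6c6=2.
Step 12. [r4c4∈{6}] r4c4 is down to just 6, so r4c4=6.
Step 13. [r4c5∈{2}] only 2 remains possible at r4c5 ⇒ r4c5=2.
Step 14. [r1c1∈{1}] nothing but 1 survives at r1c1 ⇒ r1c1=1.
Step 15. [r5c2∈{4}] r5c2 has the single candidate 4, so r5c2=4.
Step 16. [r4c2∈{3}] r4c2 is down to just 3 ⇒ r4c2=3.
Step 17. [r2c5∈{6}] r2c5 has the single candidate 6, so r2c5=6.
Step 18. [r4c6∈{1}] r4c6's peers cover all but 1. So r4c6=1.
Step 19. [r6c5∈{4}] r6c5 is down to just 4. So r6c5=4.
Step 20. [r4c1∈{5}] nothing but 5 survives at r4c1. So r4c1=5.
Step 21. [r1c3∈{3}] r1c3 is down to just 3. So r1c3=3.
Step 22. [r6c4∈{3}] r6c4 has the single candidate 3 ⇒ r6c4=3.
Step 23. [r1c5∈{5}] only 5 remains possible at r1c5. So r1c5=5.

Answer: 1 6 3 2 5 4 / 4 2 5 1 6 3 / 2 1 6 4 3 5 / 5 3 4 6 2 1 / 3 4 2 5 1 6 / 6 5 1 3 4 2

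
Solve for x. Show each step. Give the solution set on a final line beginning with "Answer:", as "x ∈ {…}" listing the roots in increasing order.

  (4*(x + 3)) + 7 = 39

Step 1. [(4*(x + 3)) + 7 = 39] the outer +7 inverts by subtracting 7, so sub: 4*(x + 3) = 32.
Step 2. [4*(x + 3) = 32] divide by the outer 4. So div: x + 3 = 8.
Step 3. [x + 3 = 8] 3 comes off first (subtract 3). So sub: x = 5.

Answer: x ∈ {5}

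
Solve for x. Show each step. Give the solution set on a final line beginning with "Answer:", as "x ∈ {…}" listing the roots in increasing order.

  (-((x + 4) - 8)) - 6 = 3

Step 1. [(-((x + 4) - 8)) - 6 = 3] -6 is outermost — add 6 both sides ⇒ sub: -((x + 4) - 8) = 9.
Step 2. [-((x + 4) - 8) = 9] LHS negated; negate both sides, so neg: (x + 4) - 8 = -9.
Step 3. [(x + 4) - 8 = -9] peel the -8: add 8 from each side, so sub: x + 4 = -1.
Step 4. [x + 4 = -1] subtract 4: x sits inside (… + 4), so sub: x = -5.

Answer: x ∈ {-5}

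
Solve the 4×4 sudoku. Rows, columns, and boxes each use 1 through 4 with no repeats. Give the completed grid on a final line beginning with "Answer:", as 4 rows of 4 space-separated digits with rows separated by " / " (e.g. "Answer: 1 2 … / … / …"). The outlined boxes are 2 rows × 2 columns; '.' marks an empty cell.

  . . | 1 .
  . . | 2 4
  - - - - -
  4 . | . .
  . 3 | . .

Step 1. [r2c2∈{1}] r2c2's peers cover all but 1, so r2c2=1.
Step 2. [r3c2∈{2}] r3c2 is down to just 2. So r3c2=2.
Step 3. [r1c4∈{3}] only 3 remains possible at r1c4. So r1c4=3.
Step 4. [r4c1∈{1}] nothing but 1 survives at r4c1, so r4c1=1.
Step 5. [r2c1∈{3}] nothing but 3 survives at r2c1. So r2c1=3.
Step 6. [r4c4∈{2}] r4c4 is down to just 2, so r4c4=2.
Step 7. [r3c3∈{3}] only 3 remains possible at r3c3, so r3c3=3.
Step 8. [r4c3∈{4}] r4c3 is down to just 4, so r4c3=4.
Step 9. [r1c2∈{4}] r1c2's peers cover all but 4. So r1c2=4.
Step 10. [r1c1∈{2}] r1c1 is down to just 2. So r1c1=2.
Step 11. [r3c4∈{1}] r3c4's peers cover all but 1, so r3c4=1.

Answer: 2 4 1 3 / 3 1 2 4 / 4 2 3 1 / 1 3 4 2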